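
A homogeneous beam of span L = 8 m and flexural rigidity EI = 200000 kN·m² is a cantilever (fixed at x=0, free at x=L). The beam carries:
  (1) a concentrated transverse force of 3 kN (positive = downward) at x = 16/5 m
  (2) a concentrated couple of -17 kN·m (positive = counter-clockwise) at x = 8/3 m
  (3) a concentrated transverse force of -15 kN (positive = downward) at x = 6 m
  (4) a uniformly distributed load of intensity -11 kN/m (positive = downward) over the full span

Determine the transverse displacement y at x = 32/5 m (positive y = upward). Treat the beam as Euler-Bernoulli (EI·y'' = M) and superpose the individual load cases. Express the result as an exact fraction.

Load 1 — point force P=3 kN at a=16/5 m (b=L-a=24/5):
  y_1 = -Pa²(3x-a)/(6EI)  [x>a] = -3·(16/5)²·(3·(32/5)-(16/5))/(6·200000) = -32/78125 m
Load 2 — applied couple M₀=-17 kN·m at a=8/3 m (b=L-a=16/3):
  y_2 = M₀a(2x-a)/(2EI)  [x>a] = (-17)·(8/3)·(2·(32/5)-(8/3))/(2·200000) = -323/281250 m
Load 3 — point force P=-15 kN at a=6 m (b=L-a=2):
  y_3 = -Pa²(3x-a)/(6EI)  [x>a] = -(-15)·6²·(3·(32/5)-6)/(6·200000) = 297/50000 m
Load 4 — uniform load w=-11 kN/m over full span:
  y_4 = -wx²(x²-4Lx+6L²)/(24EI) = -(-11)·(32/5)²·((32/5)²-4·8·(32/5)+6·8²)/(24·200000) = 121088/5859375 m
Superposition: y = Σ y_i = 7044649/281250000 m ≈ 0.025048 m

y(32/5) = 7044649/281250000 m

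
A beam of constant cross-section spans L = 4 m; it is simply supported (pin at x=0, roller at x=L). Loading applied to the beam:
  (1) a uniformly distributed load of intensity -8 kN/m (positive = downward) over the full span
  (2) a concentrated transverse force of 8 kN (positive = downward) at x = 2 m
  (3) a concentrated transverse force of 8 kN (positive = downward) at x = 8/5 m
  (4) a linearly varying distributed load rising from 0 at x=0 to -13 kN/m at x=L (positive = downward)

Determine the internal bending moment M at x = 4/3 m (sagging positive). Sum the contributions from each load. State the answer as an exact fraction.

Load 1 — uniform load w=-8 kN/m over full span:
  M_1 = wx(L-x)/2 = (-8)·(4/3)·(4-(4/3))/2 = -128/9 kN·m
Load 2 — point force P=8 kN at a=2 m (b=L-a=2):
  M_2 = Pbx/L  [x≤a] = 8·2·(4/3)/4 = 16/3 kN·m
Load 3 — point force P=8 kN at a=8/5 m (b=L-a=12/5):
  M_3 = Pbx/L  [x≤a] = 8·(12/5)·(4/3)/4 = 32/5 kN·m
Load 4 — triangular load w₀=-13 kN/m (0→w₀ over full span):
  M_4 = w₀Lx/6 - w₀x³/(6L) = (-13)·4·(4/3)/6 - (-13)·(4/3)³/(6·4) = -832/81 kN·m
Superposition: M = Σ M_i = -5168/405 kN·m ≈ -12.760494 kN·m

M(4/3) = -5168/405 kN·m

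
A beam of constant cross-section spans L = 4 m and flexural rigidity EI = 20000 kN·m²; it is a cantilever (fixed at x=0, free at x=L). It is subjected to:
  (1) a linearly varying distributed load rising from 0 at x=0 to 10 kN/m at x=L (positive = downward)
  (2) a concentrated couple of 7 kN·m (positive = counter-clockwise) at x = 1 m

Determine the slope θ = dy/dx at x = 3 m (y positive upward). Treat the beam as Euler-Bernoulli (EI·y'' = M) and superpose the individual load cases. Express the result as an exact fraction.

Load 1 — triangular load w₀=10 kN/m (0→w₀ over full span):
  θ_1 = (w₀Lx²/4-w₀L²x/3-w₀x⁴/(24L))/EI = (10·4·3²/4-10·4²·3/3-10·3⁴/(24·4))/20000 = -251/64000 rad
Load 2 — applied couple M₀=7 kN·m at a=1 m (b=L-a=3):
  θ_2 = M₀a/EI  [x>a] = 7·1/20000 = 7/20000 rad
Superposition: θ = Σ θ_i = -1143/320000 rad ≈ -0.003572 rad

θ(3) = -1143/320000 rad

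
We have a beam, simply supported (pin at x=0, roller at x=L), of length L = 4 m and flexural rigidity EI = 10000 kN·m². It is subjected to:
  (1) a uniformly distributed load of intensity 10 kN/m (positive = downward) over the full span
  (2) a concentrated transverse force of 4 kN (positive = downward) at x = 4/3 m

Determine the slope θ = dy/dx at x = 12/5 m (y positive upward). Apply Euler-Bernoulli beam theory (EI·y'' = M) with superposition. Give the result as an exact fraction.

Load 1 — uniform load w=10 kN/m over full span:
  θ_1 = -w(L³-6Lx²+4x³)/(24EI) = -10·(4³-6·4·(12/5)²+4·(12/5)³)/(24·10000) = 37/46875 rad
Load 2 — point force P=4 kN at a=4/3 m (b=L-a=8/3):
  θ_2 = -Pa(2L²-6Lx+3x²+a²)/(6LEI)  [x>a] = -4·(4/3)·(2·4²-6·4·(12/5)+3·(12/5)²+(4/3)²)/(6·4·10000) = 184/1265625 rad
Superposition: θ = Σ θ_i = 1183/1265625 rad ≈ 0.000935 rad

θ(12/5) = 1183/1265625 rad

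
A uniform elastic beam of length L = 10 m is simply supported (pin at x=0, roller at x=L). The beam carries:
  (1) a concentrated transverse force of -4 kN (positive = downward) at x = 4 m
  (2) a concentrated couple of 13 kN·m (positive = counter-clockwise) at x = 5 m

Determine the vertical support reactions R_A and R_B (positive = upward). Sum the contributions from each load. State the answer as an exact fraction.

R_A = -11/10 kN, R_B = -29/10 kN

Load 1 — point force P=-4 kN at a=4 m (b=L-a=6):
  R_A = Pb/L = (-4)·6/10 = -12/5 kN
  R_B = Pa/L = (-4)·4/10 = -8/5 kN
Load 2 — applied couple M₀=13 kN·m at a=5 m (b=L-a=5):
  R_A = M₀/L = 13/10 kN
  R_B = -M₀/L = -13/10 kN
Superposition: R_A = -11/10 kN, R_B = -29/10 kN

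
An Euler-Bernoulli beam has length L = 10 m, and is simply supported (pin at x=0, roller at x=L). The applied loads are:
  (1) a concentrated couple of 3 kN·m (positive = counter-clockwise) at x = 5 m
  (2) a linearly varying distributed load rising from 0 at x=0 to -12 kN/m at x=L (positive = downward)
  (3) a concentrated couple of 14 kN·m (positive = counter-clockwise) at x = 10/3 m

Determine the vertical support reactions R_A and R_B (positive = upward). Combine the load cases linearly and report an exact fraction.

Load 1 — applied couple M₀=3 kN·m at a=5 m (b=L-a=5):
  R_A = M₀/L = 3/10 kN
  R_B = -M₀/L = -3/10 kN
Load 2 — triangular load w₀=-12 kN/m (0→w₀ over full span):
  R_A = w₀L/6 = (-12)·10/6 = -20 kN
  R_B = w₀L/3 = (-12)·10/3 = -40 kN
Load 3 — applied couple M₀=14 kN·m at a=10/3 m (b=L-a=20/3):
  R_A = M₀/L = 14/10 = 7/5 kN
  R_B = -M₀/L = -14/10 = -7/5 kN
Superposition: R_A = -183/10 kN, R_B = -417/10 kN

R_A = -183/10 kN, R_B = -417/10 kN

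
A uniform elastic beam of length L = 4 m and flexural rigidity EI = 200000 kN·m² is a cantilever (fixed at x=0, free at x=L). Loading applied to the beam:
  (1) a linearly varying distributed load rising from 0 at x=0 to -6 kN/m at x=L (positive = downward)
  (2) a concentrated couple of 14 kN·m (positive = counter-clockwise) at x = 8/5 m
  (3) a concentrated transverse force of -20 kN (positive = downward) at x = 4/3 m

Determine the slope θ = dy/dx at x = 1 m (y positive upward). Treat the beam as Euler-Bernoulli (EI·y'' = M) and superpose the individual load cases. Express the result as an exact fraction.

θ(1) = 2723/9600000 rad

Load 1 — triangular load w₀=-6 kN/m (0→w₀ over full span):
  θ_1 = (w₀Lx²/4-w₀L²x/3-w₀x⁴/(24L))/EI = ((-6)·4·1²/4-(-6)·4²·1/3-(-6)·1⁴/(24·4))/200000 = 417/3200000 rad
Load 2 — applied couple M₀=14 kN·m at a=8/5 m (b=L-a=12/5):
  θ_2 = M₀x/EI  [x≤a] = 14·1/200000 = 7/100000 rad
Load 3 — point force P=-20 kN at a=4/3 m (b=L-a=8/3):
  θ_3 = -Px(2a-x)/(2EI)  [x≤a] = -(-20)·1·(2·(4/3)-1)/(2·200000) = 1/12000 rad
Superposition: θ = Σ θ_i = 2723/9600000 rad ≈ 0.000284 rad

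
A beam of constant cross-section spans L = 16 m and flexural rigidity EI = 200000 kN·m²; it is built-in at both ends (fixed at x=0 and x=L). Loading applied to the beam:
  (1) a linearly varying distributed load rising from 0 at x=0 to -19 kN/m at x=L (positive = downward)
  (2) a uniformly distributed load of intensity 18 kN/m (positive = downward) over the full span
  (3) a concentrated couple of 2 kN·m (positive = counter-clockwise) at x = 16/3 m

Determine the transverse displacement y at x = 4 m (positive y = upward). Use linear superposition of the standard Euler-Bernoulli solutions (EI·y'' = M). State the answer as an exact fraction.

Load 1 — triangular load w₀=-19 kN/m (0→w₀ over full span):
  y_1 = -w₀x²(L-x)²(x+2L)/(120LEI) = -(-19)·4²·(16-4)²·(4+2·16)/(120·16·200000) = 513/125000 m
Load 2 — uniform load w=18 kN/m over full span:
  y_2 = -wx²(L-x)²/(24EI) = -18·4²·(16-4)²/(24·200000) = -27/3125 m
Load 3 — applied couple M₀=2 kN·m at a=16/3 m (b=L-a=32/3):
  y_3 = (R_Ax³/6 - M_Ax²/2)/EI  [x≤a] with R_A=1/6, M_A=0 = ((1/6)·4³/6 - 0·4²/2)/200000 = 1/112500 m
Superposition: y = Σ y_i = -5093/1125000 m ≈ -0.004527 m

y(4) = -5093/1125000 m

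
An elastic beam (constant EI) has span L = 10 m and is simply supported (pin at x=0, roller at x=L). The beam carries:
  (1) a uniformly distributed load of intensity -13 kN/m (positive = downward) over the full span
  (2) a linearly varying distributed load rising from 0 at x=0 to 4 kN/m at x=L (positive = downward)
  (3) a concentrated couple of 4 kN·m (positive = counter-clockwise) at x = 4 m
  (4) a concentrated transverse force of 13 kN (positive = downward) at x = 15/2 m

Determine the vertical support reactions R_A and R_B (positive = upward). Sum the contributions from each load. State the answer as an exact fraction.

R_A = -3281/60 kN, R_B = -2539/60 kN

Load 1 — uniform load w=-13 kN/m over full span:
  R_A = wL/2 = (-13)·10/2 = -65 kN
  R_B = wL/2 = (-13)·10/2 = -65 kN
Load 2 — triangular load w₀=4 kN/m (0→w₀ over full span):
  R_A = w₀L/6 = 4·10/6 = 20/3 kN
  R_B = w₀L/3 = 4·10/3 = 40/3 kN
Load 3 — applied couple M₀=4 kN·m at a=4 m (b=L-a=6):
  R_A = M₀/L = 4/10 = 2/5 kN
  R_B = -M₀/L = -4/10 = -2/5 kN
Load 4 — point force P=13 kN at a=15/2 m (b=L-a=5/2):
  R_A = Pb/L = 13·(5/2)/10 = 13/4 kN
  R_B = Pa/L = 13·(15/2)/10 = 39/4 kN
Superposition: R_A = -3281/60 kN, R_B = -2539/60 kN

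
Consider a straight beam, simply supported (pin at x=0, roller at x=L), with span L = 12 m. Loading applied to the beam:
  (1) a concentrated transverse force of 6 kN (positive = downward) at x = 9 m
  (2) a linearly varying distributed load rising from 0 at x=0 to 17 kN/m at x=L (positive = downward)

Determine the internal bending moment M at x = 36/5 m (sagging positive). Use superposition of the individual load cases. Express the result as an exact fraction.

Load 1 — point force P=6 kN at a=9 m (b=L-a=3):
  M_1 = Pbx/L  [x≤a] = 6·3·(36/5)/12 = 54/5 kN·m
Load 2 — triangular load w₀=17 kN/m (0→w₀ over full span):
  M_2 = w₀Lx/6 - w₀x³/(6L) = 17·12·(36/5)/6 - 17·(36/5)³/(6·12) = 19584/125 kN·m
Superposition: M = Σ M_i = 20934/125 kN·m ≈ 167.472000 kN·m

M(36/5) = 20934/125 kN·m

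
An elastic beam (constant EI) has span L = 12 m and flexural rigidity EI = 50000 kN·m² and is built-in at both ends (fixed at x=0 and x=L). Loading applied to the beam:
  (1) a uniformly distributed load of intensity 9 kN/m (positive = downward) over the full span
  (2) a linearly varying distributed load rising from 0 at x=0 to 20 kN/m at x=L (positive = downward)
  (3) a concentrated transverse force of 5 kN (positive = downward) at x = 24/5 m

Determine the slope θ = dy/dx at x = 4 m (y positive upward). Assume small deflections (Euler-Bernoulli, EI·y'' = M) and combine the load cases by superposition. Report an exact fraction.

θ(4) = -6143/1406250 rad

Load 1 — uniform load w=9 kN/m over full span:
  θ_1 = -wx(L-x)(L-2x)/(12EI) = -9·4·(12-4)·(12-2·4)/(12·50000) = -6/3125 rad
Load 2 — triangular load w₀=20 kN/m (0→w₀ over full span):
  θ_2 = -w₀(2x(L-x)(L-2x)(x+2L)+x²(L-x)²)/(120LEI) = -20·(2·4·(12-4)·(12-2·4)·(4+2·12)+4²·(12-4)²)/(120·12·50000) = -64/28125 rad
Load 3 — point force P=5 kN at a=24/5 m (b=L-a=36/5):
  θ_3 = -Pb²x(2aL-(3a+b)x)/(2L³EI)  [x≤a] = -5·(36/5)²·4·(2·(24/5)·12-(3·(24/5)+(36/5))·4)/(2·12³·50000) = -27/156250 rad
Superposition: θ = Σ θ_i = -6143/1406250 rad ≈ -0.004368 rad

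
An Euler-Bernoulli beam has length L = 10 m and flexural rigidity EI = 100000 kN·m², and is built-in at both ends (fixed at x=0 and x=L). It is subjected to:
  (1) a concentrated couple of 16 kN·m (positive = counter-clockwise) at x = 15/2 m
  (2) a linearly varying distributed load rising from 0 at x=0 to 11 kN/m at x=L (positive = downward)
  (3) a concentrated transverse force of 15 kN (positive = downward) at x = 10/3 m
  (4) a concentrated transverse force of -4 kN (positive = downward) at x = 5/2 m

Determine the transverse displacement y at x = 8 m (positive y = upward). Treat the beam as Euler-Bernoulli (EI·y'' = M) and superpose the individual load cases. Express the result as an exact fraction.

Load 1 — applied couple M₀=16 kN·m at a=15/2 m (b=L-a=5/2):
  y_1 = (R_Ax³/6 - M_Ax²/2 - M₀(x-a)²/2)/EI  [x>a] with R_A=9/5, M_A=5 = ((9/5)·8³/6 - 5·8²/2 - 16·(8-(15/2))²/2)/100000 = -21/250000 m
Load 2 — triangular load w₀=11 kN/m (0→w₀ over full span):
  y_2 = -w₀x²(L-x)²(x+2L)/(120LEI) = -11·8²·(10-8)²·(8+2·10)/(120·10·100000) = -154/234375 m
Load 3 — point force P=15 kN at a=10/3 m (b=L-a=20/3):
  y_3 = -Pa²(L-x)²(3bL-(3b+a)(L-x))/(6L³EI)  [x>a] = -15·(10/3)²·(10-8)²·(3·(20/3)·10-(3·(20/3)+(10/3))·(10-8))/(6·10³·100000) = -23/135000 m
Load 4 — point force P=-4 kN at a=5/2 m (b=L-a=15/2):
  y_4 = -Pa²(L-x)²(3bL-(3b+a)(L-x))/(6L³EI)  [x>a] = -(-4)·(5/2)²·(10-8)²·(3·(15/2)·10-(3·(15/2)+(5/2))·(10-8))/(6·10³·100000) = 7/240000 m
Superposition: y = Σ y_i = -238213/270000000 m ≈ -0.000882 m

y(8) = -238213/270000000 m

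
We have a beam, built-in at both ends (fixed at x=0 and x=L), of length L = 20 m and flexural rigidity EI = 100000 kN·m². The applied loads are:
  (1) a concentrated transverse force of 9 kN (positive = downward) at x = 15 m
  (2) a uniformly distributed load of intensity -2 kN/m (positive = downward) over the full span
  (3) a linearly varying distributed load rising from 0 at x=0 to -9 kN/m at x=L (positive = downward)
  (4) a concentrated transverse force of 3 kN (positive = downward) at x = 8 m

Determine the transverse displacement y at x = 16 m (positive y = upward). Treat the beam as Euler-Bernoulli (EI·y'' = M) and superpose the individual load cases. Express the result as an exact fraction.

Load 1 — point force P=9 kN at a=15 m (b=L-a=5):
  y_1 = -Pa²(L-x)²(3bL-(3b+a)(L-x))/(6L³EI)  [x>a] = -9·15²·(20-16)²·(3·5·20-(3·5+15)·(20-16))/(6·20³·100000) = -243/200000 m
Load 2 — uniform load w=-2 kN/m over full span:
  y_2 = -wx²(L-x)²/(24EI) = -(-2)·16²·(20-16)²/(24·100000) = 32/9375 m
Load 3 — triangular load w₀=-9 kN/m (0→w₀ over full span):
  y_3 = -w₀x²(L-x)²(x+2L)/(120LEI) = -(-9)·16²·(20-16)²·(16+2·20)/(120·20·100000) = 672/78125 m
Load 4 — point force P=3 kN at a=8 m (b=L-a=12):
  y_4 = -Pa²(L-x)²(3bL-(3b+a)(L-x))/(6L³EI)  [x>a] = -3·8²·(20-16)²·(3·12·20-(3·12+8)·(20-16))/(6·20³·100000) = -136/390625 m
Superposition: y = Σ y_i = 783883/75000000 m ≈ 0.010452 m

y(16) = 783883/75000000 m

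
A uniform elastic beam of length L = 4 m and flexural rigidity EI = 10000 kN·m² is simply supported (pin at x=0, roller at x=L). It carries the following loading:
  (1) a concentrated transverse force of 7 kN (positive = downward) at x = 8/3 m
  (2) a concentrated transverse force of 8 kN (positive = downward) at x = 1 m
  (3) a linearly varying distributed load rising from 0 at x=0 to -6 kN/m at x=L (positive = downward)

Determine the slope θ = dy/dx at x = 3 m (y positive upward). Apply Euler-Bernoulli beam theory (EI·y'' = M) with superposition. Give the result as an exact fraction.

θ(3) = 20149/64800000 rad

Load 1 — point force P=7 kN at a=8/3 m (b=L-a=4/3):
  θ_1 = -Pa(2L²-6Lx+3x²+a²)/(6LEI)  [x>a] = -7·(8/3)·(2·4²-6·4·3+3·3²+(8/3)²)/(6·4·10000) = 371/810000 rad
Load 2 — point force P=8 kN at a=1 m (b=L-a=3):
  θ_2 = -Pa(2L²-6Lx+3x²+a²)/(6LEI)  [x>a] = -8·1·(2·4²-6·4·3+3·3²+1²)/(6·4·10000) = 1/2500 rad
Load 3 — triangular load w₀=-6 kN/m (0→w₀ over full span):
  θ_3 = -w₀(7L⁴-30L²x²+15x⁴)/(360LEI) = -(-6)·(7·4⁴-30·4²·3²+15·3⁴)/(360·4·10000) = -1313/2400000 rad
Superposition: θ = Σ θ_i = 20149/64800000 rad ≈ 0.000311 rad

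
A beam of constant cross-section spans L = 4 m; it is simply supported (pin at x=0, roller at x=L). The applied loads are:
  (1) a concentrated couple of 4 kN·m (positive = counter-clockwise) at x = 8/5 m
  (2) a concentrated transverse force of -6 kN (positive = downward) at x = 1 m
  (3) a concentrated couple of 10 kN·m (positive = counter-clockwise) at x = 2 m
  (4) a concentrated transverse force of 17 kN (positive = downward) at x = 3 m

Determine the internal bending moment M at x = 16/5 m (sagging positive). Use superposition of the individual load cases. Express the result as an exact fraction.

M(16/5) = 31/5 kN·m

Load 1 — applied couple M₀=4 kN·m at a=8/5 m (b=L-a=12/5):
  M_1 = M₀x/L - M₀  [x>a] = 4·(16/5)/4 - 4 = -4/5 kN·m
Load 2 — point force P=-6 kN at a=1 m (b=L-a=3):
  M_2 = Pa(L-x)/L  [x>a] = (-6)·1·(4-(16/5))/4 = -6/5 kN·m
Load 3 — applied couple M₀=10 kN·m at a=2 m (b=L-a=2):
  M_3 = M₀x/L - M₀  [x>a] = 10·(16/5)/4 - 10 = -2 kN·m
Load 4 — point force P=17 kN at a=3 m (b=L-a=1):
  M_4 = Pa(L-x)/L  [x>a] = 17·3·(4-(16/5))/4 = 51/5 kN·m
Superposition: M = Σ M_i = 31/5 kN·m ≈ 6.200000 kN·m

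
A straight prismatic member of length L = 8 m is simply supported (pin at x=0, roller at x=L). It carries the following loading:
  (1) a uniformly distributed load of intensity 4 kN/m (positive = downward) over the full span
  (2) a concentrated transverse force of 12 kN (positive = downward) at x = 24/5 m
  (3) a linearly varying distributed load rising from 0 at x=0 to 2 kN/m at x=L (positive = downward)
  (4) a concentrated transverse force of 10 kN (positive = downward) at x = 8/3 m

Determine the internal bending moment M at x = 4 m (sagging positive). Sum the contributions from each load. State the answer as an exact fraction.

Load 1 — uniform load w=4 kN/m over full span:
  M_1 = wx(L-x)/2 = 4·4·(8-4)/2 = 32 kN·m
Load 2 — point force P=12 kN at a=24/5 m (b=L-a=16/5):
  M_2 = Pbx/L  [x≤a] = 12·(16/5)·4/8 = 96/5 kN·m
Load 3 — triangular load w₀=2 kN/m (0→w₀ over full span):
  M_3 = w₀Lx/6 - w₀x³/(6L) = 2·8·4/6 - 2·4³/(6·8) = 8 kN·m
Load 4 — point force P=10 kN at a=8/3 m (b=L-a=16/3):
  M_4 = Pa(L-x)/L  [x>a] = 10·(8/3)·(8-4)/8 = 40/3 kN·m
Superposition: M = Σ M_i = 1088/15 kN·m ≈ 72.533333 kN·m

M(4) = 1088/15 kN·m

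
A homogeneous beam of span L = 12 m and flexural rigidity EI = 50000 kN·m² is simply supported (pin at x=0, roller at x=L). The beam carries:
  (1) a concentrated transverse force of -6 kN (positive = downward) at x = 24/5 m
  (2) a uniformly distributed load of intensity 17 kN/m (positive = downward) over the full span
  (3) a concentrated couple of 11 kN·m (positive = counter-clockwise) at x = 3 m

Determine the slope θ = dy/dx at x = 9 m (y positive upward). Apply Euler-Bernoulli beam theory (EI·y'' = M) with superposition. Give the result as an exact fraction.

θ(9) = 395083/25000000 rad

Load 1 — point force P=-6 kN at a=24/5 m (b=L-a=36/5):
  θ_1 = -Pa(2L²-6Lx+3x²+a²)/(6LEI)  [x>a] = -(-6)·(24/5)·(2·12²-6·12·9+3·9²+(24/5)²)/(6·12·50000) = -2349/3125000 rad
Load 2 — uniform load w=17 kN/m over full span:
  θ_2 = -w(L³-6Lx²+4x³)/(24EI) = -17·(12³-6·12·9²+4·9³)/(24·50000) = 1683/100000 rad
Load 3 — applied couple M₀=11 kN·m at a=3 m (b=L-a=9):
  θ_3 = (M₀x²/(2L)-M₀(x-a)+C₁)/EI  [x>a] with C₁=M₀(3b²-L²)/(6L)=121/8 = (11·9²/(2·12)-11·(9-3)+(121/8))/50000 = -11/40000 rad
Superposition: θ = Σ θ_i = 395083/25000000 rad ≈ 0.015803 rad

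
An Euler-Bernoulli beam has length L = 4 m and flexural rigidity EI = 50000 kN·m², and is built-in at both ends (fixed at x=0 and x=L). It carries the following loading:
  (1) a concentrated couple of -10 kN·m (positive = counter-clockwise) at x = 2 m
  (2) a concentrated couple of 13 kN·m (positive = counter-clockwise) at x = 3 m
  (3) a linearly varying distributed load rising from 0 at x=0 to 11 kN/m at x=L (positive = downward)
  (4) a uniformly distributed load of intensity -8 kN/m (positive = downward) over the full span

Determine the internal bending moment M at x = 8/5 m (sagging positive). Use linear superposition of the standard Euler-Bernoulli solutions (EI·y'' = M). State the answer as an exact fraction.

M(8/5) = -21539/6000 kN·m

Load 1 — applied couple M₀=-10 kN·m at a=2 m (b=L-a=2):
  M_1 = R_Ax - M_A  [x≤a] with R_A=-15/4, M_A=-5/2 = (-15/4)·(8/5) - (-5/2) = -7/2 kN·m
Load 2 — applied couple M₀=13 kN·m at a=3 m (b=L-a=1):
  M_2 = R_Ax - M_A  [x≤a] with R_A=117/32, M_A=65/16 = (117/32)·(8/5) - (65/16) = 143/80 kN·m
Load 3 — triangular load w₀=11 kN/m (0→w₀ over full span):
  M_3 = 3w₀Lx/20 - w₀L²/30 - w₀x³/(6L) = 3·11·4·(8/5)/20 - 11·4²/30 - 11·(8/5)³/(6·4) = 352/125 kN·m
Load 4 — uniform load w=-8 kN/m over full span:
  M_4 = wLx/2 - wL²/12 - wx²/2 = (-8)·4·(8/5)/2 - (-8)·4²/12 - (-8)·(8/5)²/2 = -352/75 kN·m
Superposition: M = Σ M_i = -21539/6000 kN·m ≈ -3.589833 kN·m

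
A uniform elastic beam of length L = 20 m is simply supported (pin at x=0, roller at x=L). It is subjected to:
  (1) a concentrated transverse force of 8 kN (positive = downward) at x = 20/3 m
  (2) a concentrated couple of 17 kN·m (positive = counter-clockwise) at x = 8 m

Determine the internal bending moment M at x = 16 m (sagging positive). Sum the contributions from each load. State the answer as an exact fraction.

M(16) = 109/15 kN·m

Load 1 — point force P=8 kN at a=20/3 m (b=L-a=40/3):
  M_1 = Pa(L-x)/L  [x>a] = 8·(20/3)·(20-16)/20 = 32/3 kN·m
Load 2 — applied couple M₀=17 kN·m at a=8 m (b=L-a=12):
  M_2 = M₀x/L - M₀  [x>a] = 17·16/20 - 17 = -17/5 kN·m
Superposition: M = Σ M_i = 109/15 kN·m ≈ 7.266667 kN·m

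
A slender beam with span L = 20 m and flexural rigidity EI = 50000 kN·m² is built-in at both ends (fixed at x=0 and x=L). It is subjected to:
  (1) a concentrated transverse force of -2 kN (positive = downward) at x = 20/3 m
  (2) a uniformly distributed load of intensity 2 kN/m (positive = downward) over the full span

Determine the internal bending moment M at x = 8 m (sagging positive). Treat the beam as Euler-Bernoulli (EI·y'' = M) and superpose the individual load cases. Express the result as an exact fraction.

Load 1 — point force P=-2 kN at a=20/3 m (b=L-a=40/3):
  M_1 = Pa²(a+3b)(L-x)/L³ - Pa²b/L²  [x>a] = (-2)·(20/3)²·((20/3)+3·(40/3))·(20-8)/20³ - (-2)·(20/3)²·(40/3)/20² = -88/27 kN·m
Load 2 — uniform load w=2 kN/m over full span:
  M_2 = wLx/2 - wL²/12 - wx²/2 = 2·20·8/2 - 2·20²/12 - 2·8²/2 = 88/3 kN·m
Superposition: M = Σ M_i = 704/27 kN·m ≈ 26.074074 kN·m

M(8) = 704/27 kN·m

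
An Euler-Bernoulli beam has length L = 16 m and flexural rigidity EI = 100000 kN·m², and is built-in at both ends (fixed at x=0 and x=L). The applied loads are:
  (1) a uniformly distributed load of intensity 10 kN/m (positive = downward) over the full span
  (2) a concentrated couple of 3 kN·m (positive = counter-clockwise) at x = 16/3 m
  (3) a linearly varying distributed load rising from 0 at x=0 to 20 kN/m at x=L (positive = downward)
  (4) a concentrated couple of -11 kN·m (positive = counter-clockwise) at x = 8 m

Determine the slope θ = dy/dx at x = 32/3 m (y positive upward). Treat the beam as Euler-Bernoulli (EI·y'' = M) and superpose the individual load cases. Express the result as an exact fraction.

Load 1 — uniform load w=10 kN/m over full span:
  θ_1 = -wx(L-x)(L-2x)/(12EI) = -10·(32/3)·(16-(32/3))·(16-2·(32/3))/(12·100000) = 128/50625 rad
Load 2 — applied couple M₀=3 kN·m at a=16/3 m (b=L-a=32/3):
  θ_2 = (R_Ax²/2 - M_Ax - M₀(x-a))/EI  [x>a] with R_A=1/4, M_A=0 = ((1/4)·(32/3)²/2 - 0·(32/3) - 3·((32/3)-(16/3)))/100000 = -1/56250 rad
Load 3 — triangular load w₀=20 kN/m (0→w₀ over full span):
  θ_3 = -w₀(2x(L-x)(L-2x)(x+2L)+x²(L-x)²)/(120LEI) = -20·(2·(32/3)·(16-(32/3))·(16-2·(32/3))·((32/3)+2·16)+(32/3)²·(16-(32/3))²)/(120·16·100000) = 1792/759375 rad
Load 4 — applied couple M₀=-11 kN·m at a=8 m (b=L-a=8):
  θ_4 = (R_Ax²/2 - M_Ax - M₀(x-a))/EI  [x>a] with R_A=-33/32, M_A=-11/4 = ((-33/32)·(32/3)²/2 - (-11/4)·(32/3) - (-11)·((32/3)-8))/100000 = 0 rad
Superposition: θ = Σ θ_i = 7397/1518750 rad ≈ 0.004870 rad

θ(32/3) = 7397/1518750 rad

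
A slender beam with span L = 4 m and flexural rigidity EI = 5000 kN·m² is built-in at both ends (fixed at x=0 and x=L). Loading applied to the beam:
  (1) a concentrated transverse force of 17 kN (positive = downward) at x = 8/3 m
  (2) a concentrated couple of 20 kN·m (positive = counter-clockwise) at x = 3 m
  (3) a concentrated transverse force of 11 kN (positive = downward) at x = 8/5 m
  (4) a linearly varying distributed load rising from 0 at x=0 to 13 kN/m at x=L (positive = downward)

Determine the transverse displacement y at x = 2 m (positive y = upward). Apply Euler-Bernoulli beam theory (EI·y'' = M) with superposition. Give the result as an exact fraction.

y(2) = -21283/6328125 m

Load 1 — point force P=17 kN at a=8/3 m (b=L-a=4/3):
  y_1 = -Pb²x²(3aL-(3a+b)x)/(6L³EI)  [x≤a] = -17·(4/3)²·2²·(3·(8/3)·4-(3·(8/3)+(4/3))·2)/(6·4³·5000) = -17/20250 m
Load 2 — applied couple M₀=20 kN·m at a=3 m (b=L-a=1):
  y_2 = (R_Ax³/6 - M_Ax²/2)/EI  [x≤a] with R_A=45/8, M_A=25/4 = ((45/8)·2³/6 - (25/4)·2²/2)/5000 = -1/1000 m
Load 3 — point force P=11 kN at a=8/5 m (b=L-a=12/5):
  y_3 = -Pa²(L-x)²(3bL-(3b+a)(L-x))/(6L³EI)  [x>a] = -11·(8/5)²·(4-2)²·(3·(12/5)·4-(3·(12/5)+(8/5))·(4-2))/(6·4³·5000) = -154/234375 m
Load 4 — triangular load w₀=13 kN/m (0→w₀ over full span):
  y_4 = -w₀x²(L-x)²(x+2L)/(120LEI) = -13·2²·(4-2)²·(2+2·4)/(120·4·5000) = -13/15000 m
Superposition: y = Σ y_i = -21283/6328125 m ≈ -0.003363 m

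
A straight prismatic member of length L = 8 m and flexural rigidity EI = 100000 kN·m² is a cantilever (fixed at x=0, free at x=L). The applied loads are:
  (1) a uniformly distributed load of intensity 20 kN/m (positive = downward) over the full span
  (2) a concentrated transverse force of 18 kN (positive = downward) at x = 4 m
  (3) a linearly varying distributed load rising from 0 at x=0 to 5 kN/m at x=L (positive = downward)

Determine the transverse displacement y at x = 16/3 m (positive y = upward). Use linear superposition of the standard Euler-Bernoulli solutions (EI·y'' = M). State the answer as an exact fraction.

y(16/3) = -167234/2278125 m

Load 1 — uniform load w=20 kN/m over full span:
  y_1 = -wx²(x²-4Lx+6L²)/(24EI) = -20·(16/3)²·((16/3)²-4·8·(16/3)+6·8²)/(24·100000) = -8704/151875 m
Load 2 — point force P=18 kN at a=4 m (b=L-a=4):
  y_2 = -Pa²(3x-a)/(6EI)  [x>a] = -18·4²·(3·(16/3)-4)/(6·100000) = -18/3125 m
Load 3 — triangular load w₀=5 kN/m (0→w₀ over full span):
  y_3 = (w₀Lx³/12-w₀L²x²/6-w₀x⁵/(120L))/EI = (5·8·(16/3)³/12-5·8²·(16/3)²/6-5·(16/3)⁵/(120·8))/100000 = -23552/2278125 m
Superposition: y = Σ y_i = -167234/2278125 m ≈ -0.073409 m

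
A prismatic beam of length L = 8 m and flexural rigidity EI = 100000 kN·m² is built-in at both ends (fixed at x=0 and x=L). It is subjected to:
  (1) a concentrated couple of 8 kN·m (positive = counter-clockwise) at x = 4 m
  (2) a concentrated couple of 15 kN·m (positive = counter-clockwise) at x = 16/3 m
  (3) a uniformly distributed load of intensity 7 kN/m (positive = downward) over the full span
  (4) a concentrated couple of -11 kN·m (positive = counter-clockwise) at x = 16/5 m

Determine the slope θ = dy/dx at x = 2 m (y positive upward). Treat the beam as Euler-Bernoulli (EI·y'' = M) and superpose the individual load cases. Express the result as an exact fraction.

θ(2) = -883/2500000 rad

Load 1 — applied couple M₀=8 kN·m at a=4 m (b=L-a=4):
  θ_1 = (R_Ax²/2 - M_Ax)/EI  [x≤a] with R_A=3/2, M_A=2 = ((3/2)·2²/2 - 2·2)/100000 = -1/100000 rad
Load 2 — applied couple M₀=15 kN·m at a=16/3 m (b=L-a=8/3):
  θ_2 = (R_Ax²/2 - M_Ax)/EI  [x≤a] with R_A=5/2, M_A=5 = ((5/2)·2²/2 - 5·2)/100000 = -1/20000 rad
Load 3 — uniform load w=7 kN/m over full span:
  θ_3 = -wx(L-x)(L-2x)/(12EI) = -7·2·(8-2)·(8-2·2)/(12·100000) = -7/25000 rad
Load 4 — applied couple M₀=-11 kN·m at a=16/5 m (b=L-a=24/5):
  θ_4 = (R_Ax²/2 - M_Ax)/EI  [x≤a] with R_A=-99/50, M_A=-33/25 = ((-99/50)·2²/2 - (-33/25)·2)/100000 = -33/2500000 rad
Superposition: θ = Σ θ_i = -883/2500000 rad ≈ -0.000353 rad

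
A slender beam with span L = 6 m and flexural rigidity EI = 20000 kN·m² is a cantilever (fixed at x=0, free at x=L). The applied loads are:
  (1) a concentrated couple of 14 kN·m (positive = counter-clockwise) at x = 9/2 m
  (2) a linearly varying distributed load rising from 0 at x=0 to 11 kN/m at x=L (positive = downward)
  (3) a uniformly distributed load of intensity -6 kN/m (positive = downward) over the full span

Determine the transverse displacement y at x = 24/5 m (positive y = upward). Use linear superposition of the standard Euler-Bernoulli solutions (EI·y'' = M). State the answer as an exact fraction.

Load 1 — applied couple M₀=14 kN·m at a=9/2 m (b=L-a=3/2):
  y_1 = M₀a(2x-a)/(2EI)  [x>a] = 14·(9/2)·(2·(24/5)-(9/2))/(2·20000) = 3213/400000 m
Load 2 — triangular load w₀=11 kN/m (0→w₀ over full span):
  y_2 = (w₀Lx³/12-w₀L²x²/6-w₀x⁵/(120L))/EI = (11·6·(24/5)³/12-11·6²·(24/5)²/6-11·(24/5)⁵/(120·6))/20000 = -464508/9765625 m
Load 3 — uniform load w=-6 kN/m over full span:
  y_3 = -wx²(x²-4Lx+6L²)/(24EI) = -(-6)·(24/5)²·((24/5)²-4·6·(24/5)+6·6²)/(24·20000) = 13932/390625 m
Superposition: y = Σ y_i = -4833999/1250000000 m ≈ -0.003867 m

y(24/5) = -4833999/1250000000 m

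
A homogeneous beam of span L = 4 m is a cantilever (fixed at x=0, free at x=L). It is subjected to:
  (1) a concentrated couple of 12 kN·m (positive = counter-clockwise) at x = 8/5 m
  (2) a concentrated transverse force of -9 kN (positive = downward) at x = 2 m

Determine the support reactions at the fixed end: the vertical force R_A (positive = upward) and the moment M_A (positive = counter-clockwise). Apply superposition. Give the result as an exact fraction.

R_A = -9 kN, M_A = -30 kN·m

Load 1 — applied couple M₀=12 kN·m at a=8/5 m (b=L-a=12/5):
  R_A = 0 kN
  M_A = -M₀ = -12 kN·m
Load 2 — point force P=-9 kN at a=2 m (b=L-a=2):
  R_A = P = (-9) = -9 kN
  M_A = Pa = (-9)·2 = -18 kN·m
Superposition: R_A = -9 kN, M_A = -30 kN·m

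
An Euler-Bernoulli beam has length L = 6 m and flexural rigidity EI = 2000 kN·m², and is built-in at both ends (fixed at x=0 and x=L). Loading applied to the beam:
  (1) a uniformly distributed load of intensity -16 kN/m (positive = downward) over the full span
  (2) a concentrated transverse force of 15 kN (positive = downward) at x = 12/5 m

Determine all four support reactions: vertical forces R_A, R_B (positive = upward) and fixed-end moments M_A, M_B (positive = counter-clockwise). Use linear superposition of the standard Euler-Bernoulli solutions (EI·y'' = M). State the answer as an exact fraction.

Load 1 — uniform load w=-16 kN/m over full span:
  R_A = wL/2 = (-16)·6/2 = -48 kN
  M_A = wL²/12 = (-16)·6²/12 = -48 kN·m
  R_B = wL/2 = (-16)·6/2 = -48 kN
  M_B = -wL²/12 = -(-16)·6²/12 = 48 kN·m
Load 2 — point force P=15 kN at a=12/5 m (b=L-a=18/5):
  R_A = Pb²(3a+b)/L³ = 15·(18/5)²·(3·(12/5)+(18/5))/6³ = 243/25 kN
  M_A = Pab²/L² = 15·(12/5)·(18/5)²/6² = 324/25 kN·m
  R_B = Pa²(a+3b)/L³ = 15·(12/5)²·((12/5)+3·(18/5))/6³ = 132/25 kN
  M_B = -Pa²b/L² = -15·(12/5)²·(18/5)/6² = -216/25 kN·m
Superposition: R_A = -957/25 kN, M_A = -876/25 kN·m, R_B = -1068/25 kN, M_B = 984/25 kN·m

R_A = -957/25 kN, M_A = -876/25 kN·m, R_B = -1068/25 kN, M_B = 984/25 kN·m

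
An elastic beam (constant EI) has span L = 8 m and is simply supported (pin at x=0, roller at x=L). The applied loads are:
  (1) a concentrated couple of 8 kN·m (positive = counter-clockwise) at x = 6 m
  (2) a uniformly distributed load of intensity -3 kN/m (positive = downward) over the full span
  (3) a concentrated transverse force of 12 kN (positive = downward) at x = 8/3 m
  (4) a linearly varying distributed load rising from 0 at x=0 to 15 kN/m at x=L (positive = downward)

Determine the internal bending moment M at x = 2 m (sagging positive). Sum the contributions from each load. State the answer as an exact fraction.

Load 1 — applied couple M₀=8 kN·m at a=6 m (b=L-a=2):
  M_1 = M₀x/L  [x≤a] = 8·2/8 = 2 kN·m
Load 2 — uniform load w=-3 kN/m over full span:
  M_2 = wx(L-x)/2 = (-3)·2·(8-2)/2 = -18 kN·m
Load 3 — point force P=12 kN at a=8/3 m (b=L-a=16/3):
  M_3 = Pbx/L  [x≤a] = 12·(16/3)·2/8 = 16 kN·m
Load 4 — triangular load w₀=15 kN/m (0→w₀ over full span):
  M_4 = w₀Lx/6 - w₀x³/(6L) = 15·8·2/6 - 15·2³/(6·8) = 75/2 kN·m
Superposition: M = Σ M_i = 75/2 kN·m ≈ 37.500000 kN·m

M(2) = 75/2 kN·m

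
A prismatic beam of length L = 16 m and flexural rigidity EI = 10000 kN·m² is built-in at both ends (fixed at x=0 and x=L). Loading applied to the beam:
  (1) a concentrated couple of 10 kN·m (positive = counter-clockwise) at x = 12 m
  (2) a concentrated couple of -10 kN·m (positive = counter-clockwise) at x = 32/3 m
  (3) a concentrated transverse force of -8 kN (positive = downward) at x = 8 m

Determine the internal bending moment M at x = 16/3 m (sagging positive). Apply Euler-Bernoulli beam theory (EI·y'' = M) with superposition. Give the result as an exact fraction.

Load 1 — applied couple M₀=10 kN·m at a=12 m (b=L-a=4):
  M_1 = R_Ax - M_A  [x≤a] with R_A=45/64, M_A=25/8 = (45/64)·(16/3) - (25/8) = 5/8 kN·m
Load 2 — applied couple M₀=-10 kN·m at a=32/3 m (b=L-a=16/3):
  M_2 = R_Ax - M_A  [x≤a] with R_A=-5/6, M_A=-10/3 = (-5/6)·(16/3) - (-10/3) = -10/9 kN·m
Load 3 — point force P=-8 kN at a=8 m (b=L-a=8):
  M_3 = Pb²(3a+b)x/L³ - Pab²/L²  [x≤a] = (-8)·8²·(3·8+8)·(16/3)/16³ - (-8)·8·8²/16² = -16/3 kN·m
Superposition: M = Σ M_i = -419/72 kN·m ≈ -5.819444 kN·m

M(16/3) = -419/72 kN·m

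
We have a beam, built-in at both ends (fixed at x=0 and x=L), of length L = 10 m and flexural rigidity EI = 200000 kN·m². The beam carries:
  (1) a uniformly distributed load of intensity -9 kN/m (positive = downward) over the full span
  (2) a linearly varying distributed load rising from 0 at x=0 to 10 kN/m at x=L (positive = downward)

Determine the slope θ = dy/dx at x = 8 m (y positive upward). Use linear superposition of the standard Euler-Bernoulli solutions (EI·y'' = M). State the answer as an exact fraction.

Load 1 — uniform load w=-9 kN/m over full span:
  θ_1 = -wx(L-x)(L-2x)/(12EI) = -(-9)·8·(10-8)·(10-2·8)/(12·200000) = -9/25000 rad
Load 2 — triangular load w₀=10 kN/m (0→w₀ over full span):
  θ_2 = -w₀(2x(L-x)(L-2x)(x+2L)+x²(L-x)²)/(120LEI) = -10·(2·8·(10-8)·(10-2·8)·(8+2·10)+8²·(10-8)²)/(120·10·200000) = 2/9375 rad
Superposition: θ = Σ θ_i = -11/75000 rad ≈ -0.000147 rad

θ(8) = -11/75000 rad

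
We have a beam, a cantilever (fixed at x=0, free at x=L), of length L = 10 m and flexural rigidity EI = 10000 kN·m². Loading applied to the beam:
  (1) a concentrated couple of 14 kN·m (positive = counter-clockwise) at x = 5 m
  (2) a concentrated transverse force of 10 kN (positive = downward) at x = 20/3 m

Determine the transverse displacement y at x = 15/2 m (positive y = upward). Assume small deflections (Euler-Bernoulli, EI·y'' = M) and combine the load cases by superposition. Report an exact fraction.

Load 1 — applied couple M₀=14 kN·m at a=5 m (b=L-a=5):
  y_1 = M₀a(2x-a)/(2EI)  [x>a] = 14·5·(2·(15/2)-5)/(2·10000) = 7/200 m
Load 2 — point force P=10 kN at a=20/3 m (b=L-a=10/3):
  y_2 = -Pa²(3x-a)/(6EI)  [x>a] = -10·(20/3)²·(3·(15/2)-(20/3))/(6·10000) = -19/162 m
Superposition: y = Σ y_i = -1333/16200 m ≈ -0.082284 m

y(15/2) = -1333/16200 m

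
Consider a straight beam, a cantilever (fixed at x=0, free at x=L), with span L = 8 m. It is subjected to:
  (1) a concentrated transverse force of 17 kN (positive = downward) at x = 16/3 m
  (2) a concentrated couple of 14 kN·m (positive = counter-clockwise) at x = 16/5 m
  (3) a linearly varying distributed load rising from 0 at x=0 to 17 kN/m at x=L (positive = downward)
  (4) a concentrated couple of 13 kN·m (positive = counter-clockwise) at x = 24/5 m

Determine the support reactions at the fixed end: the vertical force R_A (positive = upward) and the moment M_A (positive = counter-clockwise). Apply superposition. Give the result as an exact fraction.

R_A = 85 kN, M_A = 1279/3 kN·m

Load 1 — point force P=17 kN at a=16/3 m (b=L-a=8/3):
  R_A = P = 17 kN
  M_A = Pa = 17·(16/3) = 272/3 kN·m
Load 2 — applied couple M₀=14 kN·m at a=16/5 m (b=L-a=24/5):
  R_A = 0 kN
  M_A = -M₀ = -14 kN·m
Load 3 — triangular load w₀=17 kN/m (0→w₀ over full span):
  R_A = w₀L/2 = 17·8/2 = 68 kN
  M_A = w₀L²/3 = 17·8²/3 = 1088/3 kN·m
Load 4 — applied couple M₀=13 kN·m at a=24/5 m (b=L-a=16/5):
  R_A = 0 kN
  M_A = -M₀ = -13 kN·m
Superposition: R_A = 85 kN, M_A = 1279/3 kN·m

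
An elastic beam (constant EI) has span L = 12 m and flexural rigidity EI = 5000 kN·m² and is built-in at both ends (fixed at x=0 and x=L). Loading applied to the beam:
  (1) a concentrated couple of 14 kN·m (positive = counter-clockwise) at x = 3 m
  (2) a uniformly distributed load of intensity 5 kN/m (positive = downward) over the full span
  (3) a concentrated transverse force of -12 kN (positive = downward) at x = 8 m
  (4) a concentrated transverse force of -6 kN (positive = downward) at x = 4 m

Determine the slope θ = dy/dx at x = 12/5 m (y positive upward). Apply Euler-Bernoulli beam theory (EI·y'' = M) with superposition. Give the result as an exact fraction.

Load 1 — applied couple M₀=14 kN·m at a=3 m (b=L-a=9):
  θ_1 = (R_Ax²/2 - M_Ax)/EI  [x≤a] with R_A=21/16, M_A=-21/8 = ((21/16)·(12/5)²/2 - (-21/8)·(12/5))/5000 = 63/31250 rad
Load 2 — uniform load w=5 kN/m over full span:
  θ_2 = -wx(L-x)(L-2x)/(12EI) = -5·(12/5)·(12-(12/5))·(12-2·(12/5))/(12·5000) = -216/15625 rad
Load 3 — point force P=-12 kN at a=8 m (b=L-a=4):
  θ_3 = -Pb²x(2aL-(3a+b)x)/(2L³EI)  [x≤a] = -(-12)·4²·(12/5)·(2·8·12-(3·8+4)·(12/5))/(2·12³·5000) = 52/15625 rad
Load 4 — point force P=-6 kN at a=4 m (b=L-a=8):
  θ_4 = -Pb²x(2aL-(3a+b)x)/(2L³EI)  [x≤a] = -(-6)·8²·(12/5)·(2·4·12-(3·4+8)·(12/5))/(2·12³·5000) = 8/3125 rad
Superposition: θ = Σ θ_i = -37/6250 rad ≈ -0.005920 rad

θ(12/5) = -37/6250 rad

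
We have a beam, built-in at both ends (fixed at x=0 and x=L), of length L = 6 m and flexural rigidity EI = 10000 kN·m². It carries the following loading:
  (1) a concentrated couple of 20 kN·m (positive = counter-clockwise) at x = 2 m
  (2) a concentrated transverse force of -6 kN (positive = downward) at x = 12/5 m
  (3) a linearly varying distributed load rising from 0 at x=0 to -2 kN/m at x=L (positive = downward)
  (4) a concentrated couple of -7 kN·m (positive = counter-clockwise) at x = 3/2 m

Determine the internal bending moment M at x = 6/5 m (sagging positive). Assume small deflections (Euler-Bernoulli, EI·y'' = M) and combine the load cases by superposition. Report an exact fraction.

Load 1 — applied couple M₀=20 kN·m at a=2 m (b=L-a=4):
  M_1 = R_Ax - M_A  [x≤a] with R_A=40/9, M_A=0 = (40/9)·(6/5) - 0 = 16/3 kN·m
Load 2 — point force P=-6 kN at a=12/5 m (b=L-a=18/5):
  M_2 = Pb²(3a+b)x/L³ - Pab²/L²  [x≤a] = (-6)·(18/5)²·(3·(12/5)+(18/5))·(6/5)/6³ - (-6)·(12/5)·(18/5)²/6² = 324/625 kN·m
Load 3 — triangular load w₀=-2 kN/m (0→w₀ over full span):
  M_3 = 3w₀Lx/20 - w₀L²/30 - w₀x³/(6L) = 3·(-2)·6·(6/5)/20 - (-2)·6²/30 - (-2)·(6/5)³/(6·6) = 42/125 kN·m
Load 4 — applied couple M₀=-7 kN·m at a=3/2 m (b=L-a=9/2):
  M_4 = R_Ax - M_A  [x≤a] with R_A=-21/16, M_A=21/16 = (-21/16)·(6/5) - (21/16) = -231/80 kN·m
Superposition: M = Σ M_i = 99007/30000 kN·m ≈ 3.300233 kN·m

M(6/5) = 99007/30000 kN·m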